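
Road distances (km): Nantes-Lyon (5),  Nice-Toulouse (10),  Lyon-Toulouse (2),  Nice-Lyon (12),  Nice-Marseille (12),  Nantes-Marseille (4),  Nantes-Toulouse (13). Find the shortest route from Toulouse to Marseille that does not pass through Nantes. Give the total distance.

Candidate routes:
Toulouse -> Nice -> Marseille: 10 + 12 = 22
Toulouse -> Lyon -> Nice -> Marseille: 2 + 12 + 12 = 26
Best route has total 22 km.

22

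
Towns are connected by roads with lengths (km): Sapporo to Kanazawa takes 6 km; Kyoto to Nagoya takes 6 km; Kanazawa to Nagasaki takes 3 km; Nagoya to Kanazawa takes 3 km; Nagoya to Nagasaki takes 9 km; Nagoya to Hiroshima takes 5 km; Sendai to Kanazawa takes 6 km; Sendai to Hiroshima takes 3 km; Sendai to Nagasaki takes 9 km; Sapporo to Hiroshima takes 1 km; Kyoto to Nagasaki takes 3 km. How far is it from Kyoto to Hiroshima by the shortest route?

11

Comparing a few candidate routes:
Kyoto→Nagasaki→Sendai→Hiroshima: 3 + 9 + 3 = 15
Kyoto→Nagasaki→Kanazawa→Sapporo→Hiroshima: 3 + 3 + 6 + 1 = 13
Kyoto→Nagasaki→Kanazawa→Nagoya→Hiroshima: 3 + 3 + 3 + 5 = 14
Kyoto→Nagoya→Hiroshima: 6 + 5 = 11
Best route has total 11 km.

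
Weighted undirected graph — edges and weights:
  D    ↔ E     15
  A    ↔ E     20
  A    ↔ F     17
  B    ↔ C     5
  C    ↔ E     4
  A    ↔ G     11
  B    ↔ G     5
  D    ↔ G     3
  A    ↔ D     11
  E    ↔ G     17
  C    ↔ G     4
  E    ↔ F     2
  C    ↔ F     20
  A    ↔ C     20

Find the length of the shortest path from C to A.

Comparing a few candidate routes:
C -> G -> D -> A: 4 + 3 + 11 = 18
C -> G -> A: 4 + 11 = 15
C -> B -> G -> A: 5 + 5 + 11 = 21
C -> A: 20
C -> E -> F -> A: 4 + 2 + 17 = 23
Shortest: 15.

15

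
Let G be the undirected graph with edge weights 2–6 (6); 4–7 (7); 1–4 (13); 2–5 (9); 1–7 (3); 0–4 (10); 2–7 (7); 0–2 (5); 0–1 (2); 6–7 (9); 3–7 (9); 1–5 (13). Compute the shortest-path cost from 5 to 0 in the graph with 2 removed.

15

Candidate routes:
5→1→4→0: 13 + 13 + 10 = 36
5→1→7→4→0: 13 + 3 + 7 + 10 = 33
5→1→0: 13 + 2 = 15
Shortest: 15.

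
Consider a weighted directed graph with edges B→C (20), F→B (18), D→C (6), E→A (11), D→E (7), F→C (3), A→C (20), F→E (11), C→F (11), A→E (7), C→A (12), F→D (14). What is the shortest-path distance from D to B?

35

Routes from D to B:
D - C - F - B: 6 + 11 + 18 = 35
D - E - A - C - F - B: 7 + 11 + 20 + 11 + 18 = 67
Best route has total 35.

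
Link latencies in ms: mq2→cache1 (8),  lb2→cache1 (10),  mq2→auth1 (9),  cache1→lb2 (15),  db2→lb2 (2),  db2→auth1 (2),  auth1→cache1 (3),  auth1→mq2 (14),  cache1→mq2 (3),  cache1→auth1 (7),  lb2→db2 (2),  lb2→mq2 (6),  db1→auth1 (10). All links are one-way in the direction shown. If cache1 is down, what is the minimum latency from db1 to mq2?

Paths from db1 to mq2 avoiding cache1:
db1 -> auth1 -> mq2: 10 + 14 = 24
The minimum is 24 ms.

24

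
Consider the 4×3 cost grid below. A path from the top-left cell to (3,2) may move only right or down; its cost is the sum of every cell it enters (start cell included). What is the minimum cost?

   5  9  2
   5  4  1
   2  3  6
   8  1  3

Path (0,0)→(1,0)→(2,0)→(2,1)→(3,1)→(3,2): 5 + 5 + 2 + 3 + 1 + 3 = 19.
(Top row then right column would cost 26.)

19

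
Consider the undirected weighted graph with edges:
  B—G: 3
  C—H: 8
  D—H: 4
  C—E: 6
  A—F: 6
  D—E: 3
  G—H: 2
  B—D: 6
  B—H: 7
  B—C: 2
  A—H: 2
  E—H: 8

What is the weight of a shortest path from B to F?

13

Comparing a few candidate routes:
B → D → H → A → F: 6 + 4 + 2 + 6 = 18
B → H → A → F: 7 + 2 + 6 = 15
B → G → H → A → F: 3 + 2 + 2 + 6 = 13
B → C → H → A → F: 2 + 8 + 2 + 6 = 18
Shortest: 13.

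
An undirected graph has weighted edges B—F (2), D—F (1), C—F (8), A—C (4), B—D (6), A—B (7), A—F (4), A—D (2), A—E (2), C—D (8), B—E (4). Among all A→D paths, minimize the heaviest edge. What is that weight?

2

Some routes from A to D:
A→D: max(2) = 2
A→E→B→F→D: max(2, 4, 2, 1) = 4
A→F→D: max(4, 1) = 4
Smallest bottleneck: 2.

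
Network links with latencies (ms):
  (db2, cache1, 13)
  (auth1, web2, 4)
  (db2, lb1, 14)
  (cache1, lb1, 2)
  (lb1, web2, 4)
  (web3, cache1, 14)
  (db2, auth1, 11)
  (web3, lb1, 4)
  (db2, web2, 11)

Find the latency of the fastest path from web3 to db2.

18

Some routes from web3 to db2:
web3 -> lb1 -> cache1 -> db2: 4 + 2 + 13 = 19
web3 -> cache1 -> db2: 14 + 13 = 27
web3 -> lb1 -> web2 -> db2: 4 + 4 + 11 = 19
web3 -> lb1 -> web2 -> auth1 -> db2: 4 + 4 + 4 + 11 = 23
web3 -> cache1 -> lb1 -> db2: 14 + 2 + 14 = 30
web3 -> lb1 -> db2: 4 + 14 = 18
Best route has total 18 ms.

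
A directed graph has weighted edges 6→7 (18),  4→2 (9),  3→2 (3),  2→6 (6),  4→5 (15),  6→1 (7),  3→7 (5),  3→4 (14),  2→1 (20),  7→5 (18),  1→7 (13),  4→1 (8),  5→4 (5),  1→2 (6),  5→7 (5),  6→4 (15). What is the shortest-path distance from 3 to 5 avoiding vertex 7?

29

Candidate routes:
3 -> 4 -> 5: 14 + 15 = 29
3 -> 2 -> 6 -> 4 -> 5: 3 + 6 + 15 + 15 = 39
Shortest: 29.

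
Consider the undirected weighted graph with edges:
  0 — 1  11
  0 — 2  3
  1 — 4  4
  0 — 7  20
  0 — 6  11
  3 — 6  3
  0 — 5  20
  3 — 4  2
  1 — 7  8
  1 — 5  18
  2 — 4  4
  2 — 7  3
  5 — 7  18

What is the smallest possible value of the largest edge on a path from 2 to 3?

Comparing a few candidate routes:
2 -> 4 -> 3: max(4, 2) = 4
2 -> 7 -> 1 -> 4 -> 3: max(3, 8, 4, 2) = 8
2 -> 0 -> 6 -> 3: max(3, 11, 3) = 11
The minimum achievable maximum is 4.

4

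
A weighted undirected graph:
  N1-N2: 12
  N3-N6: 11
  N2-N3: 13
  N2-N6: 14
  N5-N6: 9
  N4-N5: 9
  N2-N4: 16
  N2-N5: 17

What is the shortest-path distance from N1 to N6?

26

Candidate routes:
N1-N2-N3-N6: 12 + 13 + 11 = 36
N1-N2-N4-N5-N6: 12 + 16 + 9 + 9 = 46
N1-N2-N5-N6: 12 + 17 + 9 = 38
N1-N2-N6: 12 + 14 = 26
Best route has total 26.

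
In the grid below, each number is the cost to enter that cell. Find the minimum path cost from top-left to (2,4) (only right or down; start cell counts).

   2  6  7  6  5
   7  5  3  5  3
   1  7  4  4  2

26

Path [0,0] → [0,1] → [1,1] → [1,2] → [1,3] → [1,4] → [2,4]: 2 + 6 + 5 + 3 + 5 + 3 + 2 = 26.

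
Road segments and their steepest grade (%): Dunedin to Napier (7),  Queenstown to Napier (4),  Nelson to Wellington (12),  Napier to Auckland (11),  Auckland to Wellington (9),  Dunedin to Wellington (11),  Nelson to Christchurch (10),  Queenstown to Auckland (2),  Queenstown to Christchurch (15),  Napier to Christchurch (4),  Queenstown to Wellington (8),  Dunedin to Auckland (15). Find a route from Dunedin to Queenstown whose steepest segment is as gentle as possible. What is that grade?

Checking several routes:
Dunedin→Wellington→Auckland→Napier→Queenstown: max(11, 9, 11, 4) = 11
Dunedin→Wellington→Auckland→Queenstown: max(11, 9, 2) = 11
Dunedin→Wellington→Queenstown: max(11, 8) = 11
Dunedin→Napier→Auckland→Wellington→Queenstown: max(7, 11, 9, 8) = 11
Dunedin→Napier→Queenstown: max(7, 4) = 7
Dunedin→Napier→Auckland→Queenstown: max(7, 11, 2) = 11
Best route has worst link 7%.

7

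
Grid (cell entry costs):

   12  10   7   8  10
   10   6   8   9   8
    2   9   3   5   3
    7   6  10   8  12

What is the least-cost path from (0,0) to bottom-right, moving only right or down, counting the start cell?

56

Path r0c0 r1c0 r2c0 r2c1 r2c2 r2c3 r2c4 r3c4: 12 + 10 + 2 + 9 + 3 + 5 + 3 + 12 = 56.
For comparison, the top-then-right route costs 70.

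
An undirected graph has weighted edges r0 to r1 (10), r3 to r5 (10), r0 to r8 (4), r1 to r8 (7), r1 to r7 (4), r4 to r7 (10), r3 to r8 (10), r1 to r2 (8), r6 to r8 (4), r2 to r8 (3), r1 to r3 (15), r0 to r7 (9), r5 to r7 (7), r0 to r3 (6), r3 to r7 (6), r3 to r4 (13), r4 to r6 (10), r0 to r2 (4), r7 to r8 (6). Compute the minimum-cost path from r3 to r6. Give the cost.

A few of the r3→r6 routes:
r3 → r0 → r8 → r6: 6 + 4 + 4 = 14
r3 → r7 → r8 → r6: 6 + 6 + 4 = 16
r3 → r8 → r6: 10 + 4 = 14
Shortest: 14.

14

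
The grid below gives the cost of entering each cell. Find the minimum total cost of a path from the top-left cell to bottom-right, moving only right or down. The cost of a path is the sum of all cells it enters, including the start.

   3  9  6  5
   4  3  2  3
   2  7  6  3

Cheapest: r0c0 → r1c0 → r1c1 → r1c2 → r1c3 → r2c3
  3 + 4 + 3 + 2 + 3 + 3 = 18
For comparison, the top-then-right route costs 29.

18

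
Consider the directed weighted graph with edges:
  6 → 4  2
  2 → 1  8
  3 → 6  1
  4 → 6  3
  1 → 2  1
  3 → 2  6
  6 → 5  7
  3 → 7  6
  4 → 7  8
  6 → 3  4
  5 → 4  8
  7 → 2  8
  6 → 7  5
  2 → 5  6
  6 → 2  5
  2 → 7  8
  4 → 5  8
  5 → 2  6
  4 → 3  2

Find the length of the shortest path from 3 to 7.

6

A few of the 3→7 routes:
3 → 6 → 4 → 7: 1 + 2 + 8 = 11
3 → 2 → 7: 6 + 8 = 14
3 → 6 → 7: 1 + 5 = 6
3 → 7: 6
The minimum is 6.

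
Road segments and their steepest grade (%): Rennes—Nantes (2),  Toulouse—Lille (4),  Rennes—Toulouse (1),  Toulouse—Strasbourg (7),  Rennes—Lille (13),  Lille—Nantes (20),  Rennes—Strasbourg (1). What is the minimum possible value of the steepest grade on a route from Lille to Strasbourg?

Checking several routes:
Lille -> Rennes -> Toulouse -> Strasbourg: max(13, 1, 7) = 13
Lille -> Rennes -> Strasbourg: max(13, 1) = 13
Lille -> Toulouse -> Rennes -> Strasbourg: max(4, 1, 1) = 4
Lille -> Toulouse -> Strasbourg: max(4, 7) = 7
Best route has worst link 4%.

4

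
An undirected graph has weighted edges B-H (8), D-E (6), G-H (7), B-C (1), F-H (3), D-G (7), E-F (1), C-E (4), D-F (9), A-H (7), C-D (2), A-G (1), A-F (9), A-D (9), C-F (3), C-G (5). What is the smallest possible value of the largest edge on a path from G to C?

Comparing a few candidate routes:
G → C: max(5) = 5
G → H → F → C: max(7, 3, 3) = 7
G → H → F → E → C: max(7, 3, 1, 4) = 7
Best route has worst link 5.

5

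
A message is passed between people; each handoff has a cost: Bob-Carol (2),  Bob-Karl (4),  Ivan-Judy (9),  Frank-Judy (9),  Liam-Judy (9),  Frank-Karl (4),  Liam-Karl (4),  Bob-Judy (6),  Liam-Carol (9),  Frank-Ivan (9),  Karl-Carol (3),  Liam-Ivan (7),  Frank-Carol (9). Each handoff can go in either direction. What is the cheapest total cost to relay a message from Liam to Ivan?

Checking several routes:
Liam→Ivan: 7
Liam→Karl→Carol→Bob→Judy→Ivan: 4 + 3 + 2 + 6 + 9 = 24
Liam→Karl→Frank→Ivan: 4 + 4 + 9 = 17
Liam→Karl→Bob→Judy→Ivan: 4 + 4 + 6 + 9 = 23
Liam→Judy→Ivan: 9 + 9 = 18
Shortest: 7.

7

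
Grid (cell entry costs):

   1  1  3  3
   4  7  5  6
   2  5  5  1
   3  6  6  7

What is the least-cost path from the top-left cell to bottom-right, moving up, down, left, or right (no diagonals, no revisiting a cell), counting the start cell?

22

Path r0c0→r0c1→r0c2→r0c3→r1c3→r2c3→r3c3: 1 + 1 + 3 + 3 + 6 + 1 + 7 = 22.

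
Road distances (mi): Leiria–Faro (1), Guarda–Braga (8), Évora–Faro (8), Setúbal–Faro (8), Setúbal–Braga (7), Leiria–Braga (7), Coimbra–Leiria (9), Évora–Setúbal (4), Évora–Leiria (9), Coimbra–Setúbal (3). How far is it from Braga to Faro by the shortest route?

Some routes from Braga to Faro:
Braga -> Leiria -> Faro: 7 + 1 = 8
Braga -> Setúbal -> Évora -> Faro: 7 + 4 + 8 = 19
Braga -> Setúbal -> Coimbra -> Leiria -> Faro: 7 + 3 + 9 + 1 = 20
Braga -> Setúbal -> Évora -> Leiria -> Faro: 7 + 4 + 9 + 1 = 21
Braga -> Setúbal -> Faro: 7 + 8 = 15
The minimum is 8 mi.

8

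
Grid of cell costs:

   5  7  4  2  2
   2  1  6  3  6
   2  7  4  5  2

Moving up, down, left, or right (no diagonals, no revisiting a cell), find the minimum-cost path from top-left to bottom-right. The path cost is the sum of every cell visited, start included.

24

One optimal route is [0,0] -> [1,0] -> [1,1] -> [1,2] -> [1,3] -> [2,3] -> [2,4].
Its cost is 5 + 2 + 1 + 6 + 3 + 5 + 2 = 24.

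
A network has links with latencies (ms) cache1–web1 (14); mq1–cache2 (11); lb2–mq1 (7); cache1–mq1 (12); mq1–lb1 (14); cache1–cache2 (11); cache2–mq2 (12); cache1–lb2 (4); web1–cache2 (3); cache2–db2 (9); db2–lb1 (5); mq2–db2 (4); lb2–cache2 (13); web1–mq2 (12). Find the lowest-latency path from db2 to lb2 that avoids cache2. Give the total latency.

26

Checking several routes:
db2→mq2→web1→cache1→lb2: 4 + 12 + 14 + 4 = 34
db2→lb1→mq1→cache1→lb2: 5 + 14 + 12 + 4 = 35
db2→lb1→mq1→lb2: 5 + 14 + 7 = 26
Best route has total 26 ms.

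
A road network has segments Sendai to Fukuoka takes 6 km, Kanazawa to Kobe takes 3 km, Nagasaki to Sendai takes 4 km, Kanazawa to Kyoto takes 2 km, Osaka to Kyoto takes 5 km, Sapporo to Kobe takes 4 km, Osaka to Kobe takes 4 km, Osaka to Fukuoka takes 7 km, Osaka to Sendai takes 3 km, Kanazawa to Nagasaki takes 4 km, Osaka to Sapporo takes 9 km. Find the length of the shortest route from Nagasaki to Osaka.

Some routes from Nagasaki to Osaka:
Nagasaki → Kanazawa → Kobe → Osaka: 4 + 3 + 4 = 11
Nagasaki → Kanazawa → Kyoto → Osaka: 4 + 2 + 5 = 11
Nagasaki → Sendai → Osaka: 4 + 3 = 7
Shortest: 7 km.

7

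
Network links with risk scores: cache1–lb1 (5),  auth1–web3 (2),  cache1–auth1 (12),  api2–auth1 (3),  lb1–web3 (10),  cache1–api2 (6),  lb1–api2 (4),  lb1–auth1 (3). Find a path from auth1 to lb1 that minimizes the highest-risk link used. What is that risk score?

Checking several routes:
auth1 - api2 - cache1 - lb1: max(3, 6, 5) = 6
auth1 - lb1: max(3) = 3
auth1 - api2 - lb1: max(3, 4) = 4
The minimum achievable maximum is 3.

3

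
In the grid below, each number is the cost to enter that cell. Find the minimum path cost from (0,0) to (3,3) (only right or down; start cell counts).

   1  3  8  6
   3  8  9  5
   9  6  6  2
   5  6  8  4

Path [0,0]→[0,1]→[0,2]→[0,3]→[1,3]→[2,3]→[3,3]: 1 + 3 + 8 + 6 + 5 + 2 + 4 = 29.

29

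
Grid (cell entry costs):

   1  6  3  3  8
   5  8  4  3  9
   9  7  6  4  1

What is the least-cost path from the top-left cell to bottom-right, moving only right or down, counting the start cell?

Best path: r0c0 r0c1 r0c2 r0c3 r1c3 r2c3 r2c4
Cost: 1 + 6 + 3 + 3 + 3 + 4 + 1 = 21

21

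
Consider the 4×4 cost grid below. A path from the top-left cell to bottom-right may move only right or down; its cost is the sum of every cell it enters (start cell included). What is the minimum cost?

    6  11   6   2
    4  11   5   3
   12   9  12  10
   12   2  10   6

Best path: r0c0→r0c1→r0c2→r0c3→r1c3→r2c3→r3c3
Cost: 6 + 11 + 6 + 2 + 3 + 10 + 6 = 44

44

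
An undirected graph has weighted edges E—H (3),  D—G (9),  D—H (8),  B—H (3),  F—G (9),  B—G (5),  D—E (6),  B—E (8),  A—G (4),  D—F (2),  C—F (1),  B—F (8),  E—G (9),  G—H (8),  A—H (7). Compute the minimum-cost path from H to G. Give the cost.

Checking several routes:
H→A→G: 7 + 4 = 11
H→B→G: 3 + 5 = 8
H→G: 8
Best route has total 8.

8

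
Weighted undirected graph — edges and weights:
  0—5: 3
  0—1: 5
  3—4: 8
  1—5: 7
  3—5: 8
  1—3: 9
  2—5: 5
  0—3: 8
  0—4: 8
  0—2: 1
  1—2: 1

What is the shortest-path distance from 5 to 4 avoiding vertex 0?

16

Routes from 5 to 4 avoiding 0:
5 - 2 - 1 - 3 - 4: 5 + 1 + 9 + 8 = 23
5 - 3 - 4: 8 + 8 = 16
5 - 1 - 3 - 4: 7 + 9 + 8 = 24
The minimum is 16.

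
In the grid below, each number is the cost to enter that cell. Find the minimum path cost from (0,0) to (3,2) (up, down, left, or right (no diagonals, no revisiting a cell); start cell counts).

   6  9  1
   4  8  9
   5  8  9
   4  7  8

Path [0,0] -> [1,0] -> [2,0] -> [3,0] -> [3,1] -> [3,2]: 6 + 4 + 5 + 4 + 7 + 8 = 34.

34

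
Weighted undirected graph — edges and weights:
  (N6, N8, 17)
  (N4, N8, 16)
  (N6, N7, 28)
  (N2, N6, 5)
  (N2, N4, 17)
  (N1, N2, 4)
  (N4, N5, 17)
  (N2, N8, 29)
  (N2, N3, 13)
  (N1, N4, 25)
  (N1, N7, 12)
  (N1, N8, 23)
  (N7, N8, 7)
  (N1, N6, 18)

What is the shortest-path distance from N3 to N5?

Some routes from N3 to N5:
N3 → N2 → N1 → N7 → N8 → N4 → N5: 13 + 4 + 12 + 7 + 16 + 17 = 69
N3 → N2 → N6 → N8 → N4 → N5: 13 + 5 + 17 + 16 + 17 = 68
N3 → N2 → N4 → N5: 13 + 17 + 17 = 47
N3 → N2 → N1 → N4 → N5: 13 + 4 + 25 + 17 = 59
Shortest: 47.

47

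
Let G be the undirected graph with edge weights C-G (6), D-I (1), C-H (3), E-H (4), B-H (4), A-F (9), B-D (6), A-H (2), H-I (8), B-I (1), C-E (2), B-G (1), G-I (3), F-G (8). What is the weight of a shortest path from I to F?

10

Checking several routes:
I → D → B → G → F: 1 + 6 + 1 + 8 = 16
I → B → H → A → F: 1 + 4 + 2 + 9 = 16
I → G → F: 3 + 8 = 11
I → H → A → F: 8 + 2 + 9 = 19
I → G → B → H → A → F: 3 + 1 + 4 + 2 + 9 = 19
I → B → G → F: 1 + 1 + 8 = 10
Shortest: 10.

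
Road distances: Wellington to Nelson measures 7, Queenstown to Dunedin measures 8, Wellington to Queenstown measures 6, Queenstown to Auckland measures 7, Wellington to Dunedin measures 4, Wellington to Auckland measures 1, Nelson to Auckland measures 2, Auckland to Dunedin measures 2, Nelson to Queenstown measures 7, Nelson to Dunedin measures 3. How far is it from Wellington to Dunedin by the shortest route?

A few of the Wellington→Dunedin routes:
Wellington - Queenstown - Dunedin: 6 + 8 = 14
Wellington - Auckland - Nelson - Dunedin: 1 + 2 + 3 = 6
Wellington - Auckland - Dunedin: 1 + 2 = 3
Wellington - Nelson - Dunedin: 7 + 3 = 10
Wellington - Dunedin: 4
Wellington - Nelson - Auckland - Dunedin: 7 + 2 + 2 = 11
Best route has total 3.

3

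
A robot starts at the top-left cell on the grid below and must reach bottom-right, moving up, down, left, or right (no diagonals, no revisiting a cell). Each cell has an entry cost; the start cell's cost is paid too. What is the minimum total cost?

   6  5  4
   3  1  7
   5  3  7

20

Take (0,0) (1,0) (1,1) (2,1) (2,2) for a total of 6 + 3 + 1 + 3 + 7 = 20.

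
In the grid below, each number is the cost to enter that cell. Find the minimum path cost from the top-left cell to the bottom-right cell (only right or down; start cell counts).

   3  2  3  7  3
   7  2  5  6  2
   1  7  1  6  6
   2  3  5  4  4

Best path: r0c0 r0c1 r1c1 r1c2 r2c2 r3c2 r3c3 r3c4
Cost: 3 + 2 + 2 + 5 + 1 + 5 + 4 + 4 = 26

26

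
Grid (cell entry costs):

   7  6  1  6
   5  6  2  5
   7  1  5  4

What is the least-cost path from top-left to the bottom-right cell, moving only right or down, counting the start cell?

Best path: (0,0) (0,1) (0,2) (1,2) (1,3) (2,3)
Cost: 7 + 6 + 1 + 2 + 5 + 4 = 25

25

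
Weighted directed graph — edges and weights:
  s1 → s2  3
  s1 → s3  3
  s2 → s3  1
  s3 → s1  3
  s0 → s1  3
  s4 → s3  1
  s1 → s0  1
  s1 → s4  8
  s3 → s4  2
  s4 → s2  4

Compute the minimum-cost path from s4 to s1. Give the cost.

4

Candidate routes:
s4→s3→s1: 1 + 3 = 4
s4→s2→s3→s1: 4 + 1 + 3 = 8
Best route has total 4.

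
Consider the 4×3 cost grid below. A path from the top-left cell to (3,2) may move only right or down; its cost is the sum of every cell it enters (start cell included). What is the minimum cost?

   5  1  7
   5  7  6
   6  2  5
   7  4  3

22

Path [0,0] -> [0,1] -> [1,1] -> [2,1] -> [3,1] -> [3,2]: 5 + 1 + 7 + 2 + 4 + 3 = 22.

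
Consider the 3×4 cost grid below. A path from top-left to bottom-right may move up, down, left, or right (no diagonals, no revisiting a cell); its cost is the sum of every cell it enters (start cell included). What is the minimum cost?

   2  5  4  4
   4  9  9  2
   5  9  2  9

26

Cheapest: [0,0] [0,1] [0,2] [0,3] [1,3] [2,3]
  2 + 5 + 4 + 4 + 2 + 9 = 26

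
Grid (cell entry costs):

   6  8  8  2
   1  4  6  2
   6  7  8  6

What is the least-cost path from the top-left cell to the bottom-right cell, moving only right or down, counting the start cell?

25

Best path: r0c0 -> r1c0 -> r1c1 -> r1c2 -> r1c3 -> r2c3
Cost: 6 + 1 + 4 + 6 + 2 + 6 = 25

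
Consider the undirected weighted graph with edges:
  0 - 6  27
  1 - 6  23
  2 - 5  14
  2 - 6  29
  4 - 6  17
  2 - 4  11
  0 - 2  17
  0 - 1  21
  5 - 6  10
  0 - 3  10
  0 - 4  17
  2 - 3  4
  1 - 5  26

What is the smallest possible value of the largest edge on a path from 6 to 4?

14

Comparing a few candidate routes:
6 - 5 - 2 - 0 - 4: max(10, 14, 17, 17) = 17
6 - 1 - 0 - 2 - 4: max(23, 21, 17, 11) = 23
6 - 5 - 2 - 3 - 0 - 4: max(10, 14, 4, 10, 17) = 17
6 - 5 - 2 - 4: max(10, 14, 11) = 14
6 - 1 - 0 - 3 - 2 - 4: max(23, 21, 10, 4, 11) = 23
6 - 4: max(17) = 17
Smallest bottleneck: 14.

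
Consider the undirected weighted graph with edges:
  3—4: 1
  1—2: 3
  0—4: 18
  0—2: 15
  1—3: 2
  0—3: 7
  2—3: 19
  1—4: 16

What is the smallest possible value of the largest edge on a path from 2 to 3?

Some routes from 2 to 3:
2-1-3: max(3, 2) = 3
2-0-3: max(15, 7) = 15
2-0-4-3: max(15, 18, 1) = 18
2-0-4-1-3: max(15, 18, 16, 2) = 18
2-1-4-3: max(3, 16, 1) = 16
Smallest bottleneck: 3.

3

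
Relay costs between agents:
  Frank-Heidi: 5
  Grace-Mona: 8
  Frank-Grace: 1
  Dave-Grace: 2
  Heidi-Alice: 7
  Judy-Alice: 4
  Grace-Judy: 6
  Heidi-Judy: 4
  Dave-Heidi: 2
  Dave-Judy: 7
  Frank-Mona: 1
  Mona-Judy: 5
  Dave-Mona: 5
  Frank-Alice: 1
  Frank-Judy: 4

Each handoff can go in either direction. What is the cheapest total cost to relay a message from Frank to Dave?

Some routes from Frank to Dave:
Frank → Mona → Dave: 1 + 5 = 6
Frank → Grace → Dave: 1 + 2 = 3
Frank → Heidi → Dave: 5 + 2 = 7
The minimum is 3.

3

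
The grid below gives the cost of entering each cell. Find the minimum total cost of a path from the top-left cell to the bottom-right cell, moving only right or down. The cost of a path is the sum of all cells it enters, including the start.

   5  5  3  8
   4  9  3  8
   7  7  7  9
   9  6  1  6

One optimal route is [0,0]→[0,1]→[0,2]→[1,2]→[2,2]→[3,2]→[3,3].
Its cost is 5 + 5 + 3 + 3 + 7 + 1 + 6 = 30.

30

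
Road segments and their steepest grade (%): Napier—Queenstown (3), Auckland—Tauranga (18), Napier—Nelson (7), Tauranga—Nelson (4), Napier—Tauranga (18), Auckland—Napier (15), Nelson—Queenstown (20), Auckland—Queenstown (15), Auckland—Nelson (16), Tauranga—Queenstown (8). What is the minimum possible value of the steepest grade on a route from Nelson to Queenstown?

7

Comparing a few candidate routes:
Nelson → Tauranga → Queenstown: max(4, 8) = 8
Nelson → Napier → Queenstown: max(7, 3) = 7
Nelson → Napier → Auckland → Queenstown: max(7, 15, 15) = 15
Nelson → Auckland → Queenstown: max(16, 15) = 16
Nelson → Auckland → Napier → Queenstown: max(16, 15, 3) = 16
The minimum achievable maximum is 7%.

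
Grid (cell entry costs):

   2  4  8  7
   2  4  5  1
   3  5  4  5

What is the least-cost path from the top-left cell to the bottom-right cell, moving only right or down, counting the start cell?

Path (0,0) (1,0) (1,1) (1,2) (1,3) (2,3): 2 + 2 + 4 + 5 + 1 + 5 = 19.
(Top row then right column would cost 27.)

19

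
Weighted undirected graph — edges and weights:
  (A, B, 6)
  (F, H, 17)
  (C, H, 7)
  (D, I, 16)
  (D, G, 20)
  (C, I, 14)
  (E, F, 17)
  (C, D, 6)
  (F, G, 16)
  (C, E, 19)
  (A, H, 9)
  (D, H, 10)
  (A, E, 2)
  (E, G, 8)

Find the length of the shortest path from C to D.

A few of the C→D routes:
C -> I -> D: 14 + 16 = 30
C -> E -> G -> D: 19 + 8 + 20 = 47
C -> H -> D: 7 + 10 = 17
C -> D: 6
C -> H -> A -> E -> G -> D: 7 + 9 + 2 + 8 + 20 = 46
C -> E -> A -> H -> D: 19 + 2 + 9 + 10 = 40
The minimum is 6.

6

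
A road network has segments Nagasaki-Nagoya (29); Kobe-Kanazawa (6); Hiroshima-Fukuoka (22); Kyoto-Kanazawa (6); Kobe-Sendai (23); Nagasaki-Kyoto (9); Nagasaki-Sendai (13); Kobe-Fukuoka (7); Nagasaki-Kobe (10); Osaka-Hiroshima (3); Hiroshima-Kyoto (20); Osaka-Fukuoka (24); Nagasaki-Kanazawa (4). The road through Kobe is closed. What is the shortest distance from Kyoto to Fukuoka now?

Paths from Kyoto to Fukuoka avoiding Kobe:
Kyoto -> Hiroshima -> Osaka -> Fukuoka: 20 + 3 + 24 = 47
Kyoto -> Hiroshima -> Fukuoka: 20 + 22 = 42
Shortest: 42.

42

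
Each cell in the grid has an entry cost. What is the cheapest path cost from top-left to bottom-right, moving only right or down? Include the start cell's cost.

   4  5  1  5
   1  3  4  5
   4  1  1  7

17

Path r0c0 → r1c0 → r1c1 → r2c1 → r2c2 → r2c3: 4 + 1 + 3 + 1 + 1 + 7 = 17.
For comparison, the top-then-right route costs 27.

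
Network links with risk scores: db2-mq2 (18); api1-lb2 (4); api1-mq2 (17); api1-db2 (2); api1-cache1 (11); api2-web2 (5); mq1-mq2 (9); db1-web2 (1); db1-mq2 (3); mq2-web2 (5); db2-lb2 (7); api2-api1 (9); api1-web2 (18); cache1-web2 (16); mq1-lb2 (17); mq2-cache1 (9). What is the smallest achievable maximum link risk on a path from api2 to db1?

Comparing a few candidate routes:
api2 -> web2 -> db1: max(5, 1) = 5
api2 -> web2 -> cache1 -> mq2 -> db1: max(5, 16, 9, 3) = 16
api2 -> web2 -> mq2 -> db1: max(5, 5, 3) = 5
api2 -> api1 -> cache1 -> mq2 -> db1: max(9, 11, 9, 3) = 11
api2 -> api1 -> cache1 -> mq2 -> web2 -> db1: max(9, 11, 9, 5, 1) = 11
api2 -> api1 -> cache1 -> web2 -> mq2 -> db1: max(9, 11, 16, 5, 3) = 16
The minimum achievable maximum is 5.

5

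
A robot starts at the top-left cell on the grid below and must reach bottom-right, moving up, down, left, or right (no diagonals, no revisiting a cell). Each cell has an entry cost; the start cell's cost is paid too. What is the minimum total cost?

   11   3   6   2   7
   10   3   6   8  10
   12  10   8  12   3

42

Best path: (0,0) -> (0,1) -> (0,2) -> (0,3) -> (0,4) -> (1,4) -> (2,4)
Cost: 11 + 3 + 6 + 2 + 7 + 10 + 3 = 42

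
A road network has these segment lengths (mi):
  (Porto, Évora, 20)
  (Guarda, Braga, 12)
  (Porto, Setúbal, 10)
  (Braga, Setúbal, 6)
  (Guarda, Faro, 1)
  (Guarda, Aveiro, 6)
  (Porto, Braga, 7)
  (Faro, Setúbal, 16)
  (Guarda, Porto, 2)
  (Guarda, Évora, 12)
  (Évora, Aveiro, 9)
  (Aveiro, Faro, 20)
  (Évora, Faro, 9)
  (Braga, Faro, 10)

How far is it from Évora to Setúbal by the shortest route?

A few of the Évora→Setúbal routes:
Évora - Faro - Guarda - Porto - Setúbal: 9 + 1 + 2 + 10 = 22
Évora - Guarda - Porto - Setúbal: 12 + 2 + 10 = 24
Évora - Faro - Braga - Setúbal: 9 + 10 + 6 = 25
The minimum is 22 mi.

22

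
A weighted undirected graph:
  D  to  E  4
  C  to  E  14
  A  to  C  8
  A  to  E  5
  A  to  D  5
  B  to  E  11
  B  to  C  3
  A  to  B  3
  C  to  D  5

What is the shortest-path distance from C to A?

6

Comparing a few candidate routes:
C - D - A: 5 + 5 = 10
C - D - E - A: 5 + 4 + 5 = 14
C - A: 8
C - B - E - A: 3 + 11 + 5 = 19
C - B - A: 3 + 3 = 6
The minimum is 6.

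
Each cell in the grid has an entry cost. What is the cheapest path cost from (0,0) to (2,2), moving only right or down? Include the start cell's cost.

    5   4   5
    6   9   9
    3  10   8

Path [0,0]→[0,1]→[0,2]→[1,2]→[2,2]: 5 + 4 + 5 + 9 + 8 = 31.

31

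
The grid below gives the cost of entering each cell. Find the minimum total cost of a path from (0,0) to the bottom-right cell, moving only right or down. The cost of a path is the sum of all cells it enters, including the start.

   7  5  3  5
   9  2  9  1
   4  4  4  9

One optimal route is r0c0 → r0c1 → r0c2 → r0c3 → r1c3 → r2c3.
Its cost is 7 + 5 + 3 + 5 + 1 + 9 = 30.

30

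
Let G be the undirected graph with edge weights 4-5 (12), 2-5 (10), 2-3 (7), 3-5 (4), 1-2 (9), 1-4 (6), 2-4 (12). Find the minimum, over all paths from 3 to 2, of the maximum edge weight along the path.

Candidate routes:
3 - 2: max(7) = 7
3 - 5 - 2: max(4, 10) = 10
3 - 5 - 4 - 1 - 2: max(4, 12, 6, 9) = 12
3 - 5 - 4 - 2: max(4, 12, 12) = 12
The minimum achievable maximum is 7.

7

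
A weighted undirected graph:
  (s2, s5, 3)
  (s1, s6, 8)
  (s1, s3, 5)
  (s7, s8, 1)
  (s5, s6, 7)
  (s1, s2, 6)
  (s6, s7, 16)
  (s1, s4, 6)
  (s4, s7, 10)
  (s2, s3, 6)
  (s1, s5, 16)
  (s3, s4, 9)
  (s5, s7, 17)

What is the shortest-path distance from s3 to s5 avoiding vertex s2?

20

Checking several routes:
s3→s4→s1→s5: 9 + 6 + 16 = 31
s3→s1→s4→s7→s5: 5 + 6 + 10 + 17 = 38
s3→s1→s5: 5 + 16 = 21
s3→s4→s1→s6→s5: 9 + 6 + 8 + 7 = 30
s3→s1→s6→s5: 5 + 8 + 7 = 20
s3→s4→s7→s5: 9 + 10 + 17 = 36
The minimum is 20.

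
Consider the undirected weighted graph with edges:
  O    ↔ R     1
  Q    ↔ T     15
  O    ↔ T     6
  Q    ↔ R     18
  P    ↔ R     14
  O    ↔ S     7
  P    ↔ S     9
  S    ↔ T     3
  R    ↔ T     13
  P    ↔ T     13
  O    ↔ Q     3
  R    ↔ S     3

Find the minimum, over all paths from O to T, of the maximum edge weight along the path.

3

Some routes from O to T:
O-R-T: max(1, 13) = 13
O-R-S-T: max(1, 3, 3) = 3
O-T: max(6) = 6
O-S-T: max(7, 3) = 7
Smallest bottleneck: 3.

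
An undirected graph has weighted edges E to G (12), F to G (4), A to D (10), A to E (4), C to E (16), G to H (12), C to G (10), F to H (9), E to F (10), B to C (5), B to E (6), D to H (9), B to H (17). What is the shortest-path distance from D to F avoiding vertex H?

24

Routes from D to F avoiding H:
D-A-E-F: 10 + 4 + 10 = 24
D-A-E-B-C-G-F: 10 + 4 + 6 + 5 + 10 + 4 = 39
D-A-E-G-F: 10 + 4 + 12 + 4 = 30
D-A-E-C-G-F: 10 + 4 + 16 + 10 + 4 = 44
Shortest: 24.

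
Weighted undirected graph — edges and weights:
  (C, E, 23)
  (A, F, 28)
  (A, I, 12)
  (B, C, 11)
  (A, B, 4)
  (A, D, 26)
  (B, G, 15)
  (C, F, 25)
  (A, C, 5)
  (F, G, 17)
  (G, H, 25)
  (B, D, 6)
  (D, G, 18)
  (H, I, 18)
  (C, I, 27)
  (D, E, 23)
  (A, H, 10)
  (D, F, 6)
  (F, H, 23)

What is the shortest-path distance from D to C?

15

Some routes from D to C:
D - F - C: 6 + 25 = 31
D - B - C: 6 + 11 = 17
D - A - C: 26 + 5 = 31
D - B - A - C: 6 + 4 + 5 = 15
The minimum is 15.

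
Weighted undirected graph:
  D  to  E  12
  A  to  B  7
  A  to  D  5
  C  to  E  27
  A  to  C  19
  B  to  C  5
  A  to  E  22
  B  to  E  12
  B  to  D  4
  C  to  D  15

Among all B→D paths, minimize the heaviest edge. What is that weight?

4

Comparing a few candidate routes:
B→D: max(4) = 4
B→C→A→D: max(5, 19, 5) = 19
B→A→C→D: max(7, 19, 15) = 19
B→A→D: max(7, 5) = 7
B→E→D: max(12, 12) = 12
B→C→D: max(5, 15) = 15
Best route has worst link 4.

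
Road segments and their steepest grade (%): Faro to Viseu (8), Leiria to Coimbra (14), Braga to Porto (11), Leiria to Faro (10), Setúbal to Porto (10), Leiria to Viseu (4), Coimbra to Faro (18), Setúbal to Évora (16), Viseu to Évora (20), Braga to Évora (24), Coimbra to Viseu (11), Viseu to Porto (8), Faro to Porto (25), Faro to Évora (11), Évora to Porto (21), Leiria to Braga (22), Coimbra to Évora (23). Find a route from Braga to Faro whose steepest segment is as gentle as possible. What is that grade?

11

Some routes from Braga to Faro:
Braga -> Porto -> Viseu -> Leiria -> Faro: max(11, 8, 4, 10) = 11
Braga -> Porto -> Viseu -> Coimbra -> Leiria -> Faro: max(11, 8, 11, 14, 10) = 14
Braga -> Porto -> Viseu -> Faro: max(11, 8, 8) = 11
Braga -> Porto -> Setúbal -> Évora -> Faro: max(11, 10, 16, 11) = 16
The minimum achievable maximum is 11%.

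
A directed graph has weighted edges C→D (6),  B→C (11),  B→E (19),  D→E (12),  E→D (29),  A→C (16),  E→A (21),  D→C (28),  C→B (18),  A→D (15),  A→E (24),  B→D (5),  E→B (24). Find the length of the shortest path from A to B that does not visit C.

48

Candidate routes:
A → D → E → B: 15 + 12 + 24 = 51
A → E → B: 24 + 24 = 48
Best route has total 48.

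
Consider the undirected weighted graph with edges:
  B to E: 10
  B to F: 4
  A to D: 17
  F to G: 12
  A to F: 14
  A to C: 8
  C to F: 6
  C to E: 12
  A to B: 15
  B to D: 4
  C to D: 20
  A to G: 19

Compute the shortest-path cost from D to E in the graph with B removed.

Candidate routes:
D→A→C→E: 17 + 8 + 12 = 37
D→A→F→C→E: 17 + 14 + 6 + 12 = 49
D→C→E: 20 + 12 = 32
D→A→G→F→C→E: 17 + 19 + 12 + 6 + 12 = 66
Best route has total 32.

32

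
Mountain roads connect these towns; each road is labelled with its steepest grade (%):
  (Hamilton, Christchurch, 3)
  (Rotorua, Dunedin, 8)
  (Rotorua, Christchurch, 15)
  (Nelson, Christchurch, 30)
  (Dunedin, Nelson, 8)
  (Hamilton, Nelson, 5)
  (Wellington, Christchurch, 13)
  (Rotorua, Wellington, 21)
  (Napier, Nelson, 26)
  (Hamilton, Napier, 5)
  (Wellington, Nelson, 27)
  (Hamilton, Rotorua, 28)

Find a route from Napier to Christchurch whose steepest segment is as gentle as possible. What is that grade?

A few of the Napier→Christchurch routes:
Napier → Hamilton → Christchurch: max(5, 3) = 5
Napier → Hamilton → Nelson → Dunedin → Rotorua → Christchurch: max(5, 5, 8, 8, 15) = 15
Napier → Hamilton → Nelson → Dunedin → Rotorua → Wellington → Christchurch: max(5, 5, 8, 8, 21, 13) = 21
The minimum achievable maximum is 5%.

5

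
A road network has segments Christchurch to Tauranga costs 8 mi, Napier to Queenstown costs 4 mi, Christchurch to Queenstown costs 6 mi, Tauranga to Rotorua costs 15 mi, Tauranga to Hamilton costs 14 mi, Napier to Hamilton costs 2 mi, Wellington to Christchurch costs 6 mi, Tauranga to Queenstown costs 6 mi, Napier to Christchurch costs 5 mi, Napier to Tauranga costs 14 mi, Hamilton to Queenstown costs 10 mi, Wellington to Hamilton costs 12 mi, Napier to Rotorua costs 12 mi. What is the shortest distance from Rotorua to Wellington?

A few of the Rotorua→Wellington routes:
Rotorua → Tauranga → Christchurch → Wellington: 15 + 8 + 6 = 29
Rotorua → Napier → Queenstown → Christchurch → Wellington: 12 + 4 + 6 + 6 = 28
Rotorua → Napier → Christchurch → Wellington: 12 + 5 + 6 = 23
Rotorua → Napier → Hamilton → Wellington: 12 + 2 + 12 = 26
The minimum is 23 mi.

23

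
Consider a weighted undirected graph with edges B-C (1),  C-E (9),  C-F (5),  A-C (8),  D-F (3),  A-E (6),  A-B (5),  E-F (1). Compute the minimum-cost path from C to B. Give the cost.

1

Routes from C to B:
C→E→A→B: 9 + 6 + 5 = 20
C→F→E→A→B: 5 + 1 + 6 + 5 = 17
C→B: 1
C→A→B: 8 + 5 = 13
Shortest: 1.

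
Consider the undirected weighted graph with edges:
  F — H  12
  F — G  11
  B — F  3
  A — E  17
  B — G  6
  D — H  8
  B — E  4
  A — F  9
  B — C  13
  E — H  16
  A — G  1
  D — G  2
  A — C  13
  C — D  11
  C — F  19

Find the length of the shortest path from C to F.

Checking several routes:
C → F: 19
C → B → F: 13 + 3 = 16
C → A → F: 13 + 9 = 22
C → A → G → B → F: 13 + 1 + 6 + 3 = 23
C → D → G → A → F: 11 + 2 + 1 + 9 = 23
C → D → G → B → F: 11 + 2 + 6 + 3 = 22
Shortest: 16.

16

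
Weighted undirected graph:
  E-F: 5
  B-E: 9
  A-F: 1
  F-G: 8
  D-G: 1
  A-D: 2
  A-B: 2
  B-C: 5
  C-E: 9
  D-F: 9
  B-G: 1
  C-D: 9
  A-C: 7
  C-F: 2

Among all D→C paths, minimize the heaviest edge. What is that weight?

Comparing a few candidate routes:
D-A-F-C: max(2, 1, 2) = 2
D-A-C: max(2, 7) = 7
D-G-B-A-C: max(1, 1, 2, 7) = 7
D-G-B-C: max(1, 1, 5) = 5
D-G-B-A-F-C: max(1, 1, 2, 1, 2) = 2
D-A-B-C: max(2, 2, 5) = 5
Smallest bottleneck: 2.

2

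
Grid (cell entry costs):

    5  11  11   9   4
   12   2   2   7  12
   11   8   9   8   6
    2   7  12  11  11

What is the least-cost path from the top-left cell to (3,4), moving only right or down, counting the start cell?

52

One optimal route is [0,0] → [0,1] → [1,1] → [1,2] → [1,3] → [2,3] → [2,4] → [3,4].
Its cost is 5 + 11 + 2 + 2 + 7 + 8 + 6 + 11 = 52.
For comparison, the top-then-right route costs 69.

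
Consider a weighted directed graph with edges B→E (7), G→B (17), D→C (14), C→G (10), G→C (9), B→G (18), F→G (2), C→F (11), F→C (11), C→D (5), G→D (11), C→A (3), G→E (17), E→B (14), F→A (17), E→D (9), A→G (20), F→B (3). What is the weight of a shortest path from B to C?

27

Some routes from B to C:
B - G - C: 18 + 9 = 27
B - G - D - C: 18 + 11 + 14 = 43
B - E - D - C: 7 + 9 + 14 = 30
Best route has total 27.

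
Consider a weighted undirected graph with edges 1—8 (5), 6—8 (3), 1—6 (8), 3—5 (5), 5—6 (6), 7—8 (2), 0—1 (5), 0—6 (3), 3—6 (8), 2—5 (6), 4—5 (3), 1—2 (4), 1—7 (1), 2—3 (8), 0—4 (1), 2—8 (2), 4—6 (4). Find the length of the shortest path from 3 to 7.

Checking several routes:
3-2-8-7: 8 + 2 + 2 = 12
3-6-8-7: 8 + 3 + 2 = 13
3-2-1-7: 8 + 4 + 1 = 13
The minimum is 12.

12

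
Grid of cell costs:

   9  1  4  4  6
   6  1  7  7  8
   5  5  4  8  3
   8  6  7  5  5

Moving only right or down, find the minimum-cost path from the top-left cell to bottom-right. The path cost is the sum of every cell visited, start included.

Cheapest: [0,0] -> [0,1] -> [1,1] -> [2,1] -> [2,2] -> [2,3] -> [2,4] -> [3,4]
  9 + 1 + 1 + 5 + 4 + 8 + 3 + 5 = 36

36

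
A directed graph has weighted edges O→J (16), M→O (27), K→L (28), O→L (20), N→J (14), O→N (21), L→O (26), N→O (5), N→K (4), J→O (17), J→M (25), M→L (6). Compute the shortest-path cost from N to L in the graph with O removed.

32

Routes from N to L avoiding O:
N→J→M→L: 14 + 25 + 6 = 45
N→K→L: 4 + 28 = 32
The minimum is 32.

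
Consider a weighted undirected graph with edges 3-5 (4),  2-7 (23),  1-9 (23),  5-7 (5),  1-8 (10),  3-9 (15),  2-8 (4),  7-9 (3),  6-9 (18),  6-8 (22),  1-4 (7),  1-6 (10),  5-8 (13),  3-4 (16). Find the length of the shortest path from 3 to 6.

30

Checking several routes:
3 - 5 - 8 - 1 - 6: 4 + 13 + 10 + 10 = 37
3 - 4 - 1 - 6: 16 + 7 + 10 = 33
3 - 5 - 7 - 9 - 6: 4 + 5 + 3 + 18 = 30
3 - 9 - 6: 15 + 18 = 33
The minimum is 30.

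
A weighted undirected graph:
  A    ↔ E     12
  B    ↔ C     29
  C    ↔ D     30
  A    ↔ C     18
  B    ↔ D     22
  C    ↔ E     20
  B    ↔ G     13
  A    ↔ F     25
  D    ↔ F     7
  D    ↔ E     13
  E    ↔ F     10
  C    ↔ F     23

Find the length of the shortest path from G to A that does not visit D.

60

Candidate routes:
G → B → C → F → E → A: 13 + 29 + 23 + 10 + 12 = 87
G → B → C → A: 13 + 29 + 18 = 60
G → B → C → E → A: 13 + 29 + 20 + 12 = 74
G → B → C → F → A: 13 + 29 + 23 + 25 = 90
G → B → C → E → F → A: 13 + 29 + 20 + 10 + 25 = 97
Best route has total 60.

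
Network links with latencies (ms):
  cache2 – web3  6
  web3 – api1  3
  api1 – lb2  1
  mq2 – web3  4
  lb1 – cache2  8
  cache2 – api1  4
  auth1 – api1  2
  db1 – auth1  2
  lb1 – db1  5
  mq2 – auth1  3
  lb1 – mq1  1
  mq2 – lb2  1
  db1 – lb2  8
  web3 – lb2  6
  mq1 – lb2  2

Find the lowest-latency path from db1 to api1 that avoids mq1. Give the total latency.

Comparing a few candidate routes:
db1 -> auth1 -> api1: 2 + 2 = 4
db1 -> auth1 -> mq2 -> lb2 -> api1: 2 + 3 + 1 + 1 = 7
db1 -> lb2 -> mq2 -> auth1 -> api1: 8 + 1 + 3 + 2 = 14
db1 -> auth1 -> mq2 -> web3 -> api1: 2 + 3 + 4 + 3 = 12
db1 -> auth1 -> mq2 -> lb2 -> web3 -> api1: 2 + 3 + 1 + 6 + 3 = 15
db1 -> lb2 -> api1: 8 + 1 = 9
Best route has total 4 ms.

4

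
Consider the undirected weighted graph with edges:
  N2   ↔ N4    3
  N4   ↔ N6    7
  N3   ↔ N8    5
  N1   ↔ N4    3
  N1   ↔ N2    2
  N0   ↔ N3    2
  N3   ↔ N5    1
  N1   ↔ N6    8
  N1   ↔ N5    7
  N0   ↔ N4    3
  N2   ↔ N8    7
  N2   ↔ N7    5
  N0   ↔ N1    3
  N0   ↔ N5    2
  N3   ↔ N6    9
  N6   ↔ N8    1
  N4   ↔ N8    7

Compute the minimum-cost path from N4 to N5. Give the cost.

5

Checking several routes:
N4→N0→N3→N5: 3 + 2 + 1 = 6
N4→N1→N0→N3→N5: 3 + 3 + 2 + 1 = 9
N4→N1→N0→N5: 3 + 3 + 2 = 8
N4→N0→N5: 3 + 2 = 5
N4→N1→N5: 3 + 7 = 10
Best route has total 5.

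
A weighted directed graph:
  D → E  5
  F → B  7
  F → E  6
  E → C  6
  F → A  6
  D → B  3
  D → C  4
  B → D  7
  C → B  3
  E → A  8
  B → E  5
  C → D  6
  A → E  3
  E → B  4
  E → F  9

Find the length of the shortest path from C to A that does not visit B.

Candidate routes:
C → D → E → A: 6 + 5 + 8 = 19
C → D → E → F → A: 6 + 5 + 9 + 6 = 26
Best route has total 19.

19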